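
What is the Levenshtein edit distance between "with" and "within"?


Word 1: "with" (length 4)
Word 2: "within" (length 6)
One optimal edit sequence (insert/delete/substitute each cost 1):
  1. keep 'w'
  2. keep 'i'
  3. keep 't'
  4. keep 'h'
  5. insert 'i'  (+1)
  6. insert 'n'  (+1)
Total edit operations: 2
Edit distance = 2


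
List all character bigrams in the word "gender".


Word: "gender" (length 6)
Number of bigrams = 6 - 2 + 1 = 5
  Position 0: "ge"
  Position 1: "en"
  Position 2: "nd"
  Position 3: "de"
  Position 4: "er"
Bigrams = "ge", "en", "nd", "de", "er"


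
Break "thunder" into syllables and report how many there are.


Word: "thunder"
Syllable breakdown: thun | der
Counting: 2 parts
= 2 syllables


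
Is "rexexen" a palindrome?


Word: "rexexen"
Reversed: "nexexer"
Forward == Backward? rexexen != nexexer
Palindrome = No


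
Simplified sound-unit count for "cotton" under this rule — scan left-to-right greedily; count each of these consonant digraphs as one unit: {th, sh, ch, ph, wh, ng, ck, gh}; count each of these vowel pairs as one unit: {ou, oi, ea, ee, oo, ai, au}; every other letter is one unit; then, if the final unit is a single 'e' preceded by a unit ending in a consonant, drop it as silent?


Word: "cotton" (6 letters)
Left-to-right scan:
  (1) 'c' (letter)
  (2) 'o' (letter)
  (3) 't' (letter)
  (4) 't' (letter)
  (5) 'o' (letter)
  (6) 'n' (letter)
Units from scan: 6
Sound units = 6 units


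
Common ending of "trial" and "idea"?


Word 1: "trial"
Word 2: "idea"
Comparing from end:
  Pos -1: 'l' != 'a' (stop)
LCS = "" (length 0)


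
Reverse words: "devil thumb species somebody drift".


Original: "devil thumb species somebody drift"
Words (1..n): devil | thumb | species | somebody | drift
Reversed (n..1): drift | somebody | species | thumb | devil
Result = "drift somebody species thumb devil"


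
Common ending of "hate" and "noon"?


Word 1: "hate"
Word 2: "noon"
Comparing from end:
  Pos -1: 'e' != 'n' (stop)
LCS = "" (length 0)


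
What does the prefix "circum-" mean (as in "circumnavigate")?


Prefix: circum-
Example: circumnavigate = circum- + navigate
Meaning = around


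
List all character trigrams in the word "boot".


Word: "boot" (length 4)
Number of trigrams = 4 - 3 + 1 = 2
  Position 0: "boo"
  Position 1: "oot"
Trigrams = "boo", "oot"


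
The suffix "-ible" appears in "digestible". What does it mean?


Suffix: -ible
Example: digestible (digest + -ible)
Meaning = capable of


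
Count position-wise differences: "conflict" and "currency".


Comparing character by character (same length = 8):
  Pos 0: 'c' vs 'c' =
  Pos 1: 'o' vs 'u' !=
  Pos 2: 'n' vs 'r' !=
  Pos 3: 'f' vs 'r' !=
  Pos 4: 'l' vs 'e' !=
  Pos 5: 'i' vs 'n' !=
  Pos 6: 'c' vs 'c' =
  Pos 7: 't' vs 'y' !=
Hamming distance = 6


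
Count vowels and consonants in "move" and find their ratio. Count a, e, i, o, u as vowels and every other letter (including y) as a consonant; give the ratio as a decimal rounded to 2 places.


Word: "move"
Vowels (a,e,i,o,u): 2
Consonants: 2
Ratio = 2/2
= 1.00


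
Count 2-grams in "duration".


Word: "duration" (length 8)
Number of 2-grams = length - 2 + 1 = 8 - 2 + 1
= 7


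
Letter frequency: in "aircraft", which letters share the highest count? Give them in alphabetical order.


Word: "aircraft"
Letter counts:
  'a': 2
  'c': 1
  'f': 1
  'i': 1
  'r': 2
  't': 1
Maximum count = 2
Most frequent = 'a', 'r' (2 times each)


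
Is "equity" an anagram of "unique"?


Word 1: "unique" → sorted: einquu
Word 2: "equity" → sorted: eiqtuy
Same letters? einquu != eiqtuy
Anagram = No


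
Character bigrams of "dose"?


Word: "dose" (length 4)
Number of bigrams = 4 - 2 + 1 = 3
  Position 0: "do"
  Position 1: "os"
  Position 2: "se"
Bigrams = "do", "os", "se"


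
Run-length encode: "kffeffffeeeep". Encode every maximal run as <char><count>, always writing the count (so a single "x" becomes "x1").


String: "kffeffffeeeep"
Scanning for consecutive runs:
  'k' x 1
  'f' x 2
  'e' x 1
  'f' x 4
  'e' x 4
  'p' x 1
RLE = "k1f2e1f4e4p1"


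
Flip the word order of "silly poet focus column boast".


Original: "silly poet focus column boast"
Words (1..n): silly | poet | focus | column | boast
Reversed (n..1): boast | column | focus | poet | silly
Result = "boast column focus poet silly"


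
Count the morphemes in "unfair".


Word: "unfair"
Morphemes: un- | fair
Each morpheme carries meaning
= 2 morphemes


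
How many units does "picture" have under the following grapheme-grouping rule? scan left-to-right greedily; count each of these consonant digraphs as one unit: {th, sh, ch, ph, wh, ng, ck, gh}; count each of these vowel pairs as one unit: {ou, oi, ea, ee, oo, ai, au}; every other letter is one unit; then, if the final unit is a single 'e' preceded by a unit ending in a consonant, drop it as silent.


Word: "picture" (7 letters)
Left-to-right scan:
  (1) 'p' (letter)
  (2) 'i' (letter)
  (3) 'c' (letter)
  (4) 't' (letter)
  (5) 'u' (letter)
  (6) 'r' (letter)
  (7) 'e' (letter)
Units from scan: 7
Final unit is 'e' after a consonant -> drop as silent (-1)
Sound units = 6 units


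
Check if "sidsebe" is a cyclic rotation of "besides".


Word: "besides", Candidate: "sidsebe"
Method: check if candidate is substring of word+word
"besidesbesides" contains "sidsebe"? No
Is rotation = No


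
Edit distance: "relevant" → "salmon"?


Word 1: "relevant" (length 8)
Word 2: "salmon" (length 6)
One optimal edit sequence (insert/delete/substitute each cost 1):
  1. substitute 'r' -> 's'  (+1)
  2. substitute 'e' -> 'a'  (+1)
  3. keep 'l'
  4. delete 'e'  (+1)
  5. substitute 'v' -> 'm'  (+1)
  6. substitute 'a' -> 'o'  (+1)
  7. keep 'n'
  8. delete 't'  (+1)
Total edit operations: 6
Edit distance = 6


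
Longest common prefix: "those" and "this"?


Word 1: "those"
Word 2: "this"
Comparing from start:
  Pos 0: 't' == 't'
  Pos 1: 'h' == 'h'
  Pos 2: 'o' != 'i' (stop)
LCP = "th" (length 2)


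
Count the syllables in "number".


Word: "number"
Syllable breakdown: num / ber
Counting: 2 parts
= 2 syllables


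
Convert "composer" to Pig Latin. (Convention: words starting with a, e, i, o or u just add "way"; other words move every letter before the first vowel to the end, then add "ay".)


Word: "composer"
Starts with consonant(s) → move to end, add 'ay'
Consonant cluster: "c"
Pig Latin = "omposercay"


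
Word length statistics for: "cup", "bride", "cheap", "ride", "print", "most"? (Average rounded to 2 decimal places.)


Lengths: "cup"=3, "bride"=5, "cheap"=5, "ride"=4, "print"=5, "most"=4
Sum = 26, Count = 6
Average = 26/6 = 4.33
= avg=4.33, min=3, max=5


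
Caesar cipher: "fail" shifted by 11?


Word: "fail"
Shift: 11
Each letter → (letter + shift) mod 26:
  'f' (5) + 11 = 16 → 'q'
  'a' (0) + 11 = 11 → 'l'
  'i' (8) + 11 = 19 → 't'
  'l' (11) + 11 = 22 → 'w'
Result = "qltw"


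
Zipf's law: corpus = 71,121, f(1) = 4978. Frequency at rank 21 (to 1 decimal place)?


Zipf's law: f(r) = f(1) / r
f(1) = 4978
f(21) = 4978 / 21
= 237.0 occurrences


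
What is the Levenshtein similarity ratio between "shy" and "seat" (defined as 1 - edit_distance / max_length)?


Word 1: "shy" (length 3)
Word 2: "seat" (length 4)
One optimal edit sequence:
  1. keep 's'
  2. insert 'e'  (+1)
  3. substitute 'h' -> 'a'  (+1)
  4. substitute 'y' -> 't'  (+1)
Edit distance = 3
Max length = max(3, 4) = 4
Similarity = 1 - 3/4
= 0.2500


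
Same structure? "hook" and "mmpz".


Pattern of "hook": [0, 1, 1, 2]
Pattern of "mmpz": [0, 0, 1, 2]
Patterns do not match
Same pattern = No


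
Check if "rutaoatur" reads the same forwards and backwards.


Word: "rutaoatur"
Reversed: "rutaoatur"
Forward == Backward? rutaoatur == rutaoatur
Palindrome = Yes


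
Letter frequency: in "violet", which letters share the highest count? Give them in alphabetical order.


Word: "violet"
Letter counts:
  'e': 1
  'i': 1
  'l': 1
  'o': 1
  't': 1
  'v': 1
Maximum count = 1
Most frequent = 'e', 'i', 'l', 'o', 't', 'v' (1 time each)


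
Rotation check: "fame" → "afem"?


Word: "fame", Candidate: "afem"
Method: check if candidate is substring of word+word
"famefame" contains "afem"? No
Is rotation = No


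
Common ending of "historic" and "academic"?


Word 1: "historic"
Word 2: "academic"
Comparing from end:
  Pos -1: 'c' == 'c'
  Pos -2: 'i' == 'i'
  Pos -3: 'r' != 'm' (stop)
LCS = "ic" (length 2)


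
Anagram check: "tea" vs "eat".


Word 1: "tea" → sorted: aet
Word 2: "eat" → sorted: aet
Same letters? aet == aet
Anagram = Yes


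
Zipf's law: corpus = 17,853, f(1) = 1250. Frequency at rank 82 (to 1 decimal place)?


Zipf's law: f(r) = f(1) / r
f(1) = 1250
f(82) = 1250 / 82
= 15.2 occurrences


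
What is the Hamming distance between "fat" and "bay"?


Comparing character by character (same length = 3):
  Pos 0: 'f' vs 'b' !=
  Pos 1: 'a' vs 'a' =
  Pos 2: 't' vs 'y' !=
Hamming distance = 2


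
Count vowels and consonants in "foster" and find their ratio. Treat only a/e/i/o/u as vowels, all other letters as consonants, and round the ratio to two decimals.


Word: "foster"
Vowels (a,e,i,o,u): 2
Consonants: 4
Ratio = 2/4
= 0.50


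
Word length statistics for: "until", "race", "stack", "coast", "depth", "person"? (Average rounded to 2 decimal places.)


Lengths: "until"=5, "race"=4, "stack"=5, "coast"=5, "depth"=5, "person"=6
Sum = 30, Count = 6
Average = 30/6 = 5.00
= avg=5.00, min=4, max=6


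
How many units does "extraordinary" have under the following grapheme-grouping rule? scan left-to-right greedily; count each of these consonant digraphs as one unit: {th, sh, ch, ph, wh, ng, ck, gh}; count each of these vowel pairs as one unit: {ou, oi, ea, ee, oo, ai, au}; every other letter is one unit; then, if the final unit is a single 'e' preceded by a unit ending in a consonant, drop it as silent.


Word: "extraordinary" (13 letters)
Left-to-right scan:
  (1) 'e' (letter)
  (2) 'x' (letter)
  (3) 't' (letter)
  (4) 'r' (letter)
  (5) 'a' (letter)
  (6) 'o' (letter)
  (7) 'r' (letter)
  (8) 'd' (letter)
  (9) 'i' (letter)
  (10) 'n' (letter)
  (11) 'a' (letter)
  (12) 'r' (letter)
  (13) 'y' (letter)
Units from scan: 13
Sound units = 13 units


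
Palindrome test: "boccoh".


Word: "boccoh"
Reversed: "hoccob"
Forward == Backward? boccoh != hoccob
Palindrome = No


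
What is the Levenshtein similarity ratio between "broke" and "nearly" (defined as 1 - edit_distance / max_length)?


Word 1: "broke" (length 5)
Word 2: "nearly" (length 6)
One optimal edit sequence:
  1. insert 'n'  (+1)
  2. substitute 'b' -> 'e'  (+1)
  3. substitute 'r' -> 'a'  (+1)
  4. substitute 'o' -> 'r'  (+1)
  5. substitute 'k' -> 'l'  (+1)
  6. substitute 'e' -> 'y'  (+1)
Edit distance = 6
Max length = max(5, 6) = 6
Similarity = 1 - 6/6
= 0.0000


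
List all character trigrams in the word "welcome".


Word: "welcome" (length 7)
Number of trigrams = 7 - 3 + 1 = 5
  Position 0: "wel"
  Position 1: "elc"
  Position 2: "lco"
  Position 3: "com"
  Position 4: "ome"
Trigrams = "wel", "elc", "lco", "com", "ome"


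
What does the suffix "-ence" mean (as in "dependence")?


Suffix: -ence
Example: dependence = depend + -ence
Meaning = state of


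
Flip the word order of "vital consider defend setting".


Original: "vital consider defend setting"
Words (1..n): vital | consider | defend | setting
Reversed (n..1): setting | defend | consider | vital
Result = "setting defend consider vital"


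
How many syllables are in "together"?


Word: "together"
Syllable breakdown: to-geth-er
Counting: 3 parts
= 3 syllables


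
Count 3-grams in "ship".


Word: "ship" (length 4)
Number of 3-grams = length - 3 + 1 = 4 - 3 + 1
= 2


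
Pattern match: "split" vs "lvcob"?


Pattern of "split": [0, 1, 2, 3, 4]
Pattern of "lvcob": [0, 1, 2, 3, 4]
Patterns match
Same pattern = Yes


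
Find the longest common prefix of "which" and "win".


Word 1: "which"
Word 2: "win"
Comparing from start:
  Pos 0: 'w' == 'w'
  Pos 1: 'h' != 'i' (stop)
LCP = "w" (length 1)


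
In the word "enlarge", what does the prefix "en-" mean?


Prefix: en-
As in: enlarge -> en- + large
Meaning = cause to / put into


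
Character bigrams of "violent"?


Word: "violent" (length 7)
Number of bigrams = 7 - 2 + 1 = 6
  Position 0: "vi"
  Position 1: "io"
  Position 2: "ol"
  Position 3: "le"
  Position 4: "en"
  Position 5: "nt"
Bigrams = "vi", "io", "ol", "le", "en", "nt"


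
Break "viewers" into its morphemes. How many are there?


Word: "viewers"
Morphemes: view / -er / -s
Each morpheme carries meaning
= 3 morphemes


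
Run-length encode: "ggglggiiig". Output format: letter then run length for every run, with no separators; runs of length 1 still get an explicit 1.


String: "ggglggiiig"
Scanning for consecutive runs:
  'g' x 3
  'l' x 1
  'g' x 2
  'i' x 3
  'g' x 1
RLE = "g3l1g2i3g1"


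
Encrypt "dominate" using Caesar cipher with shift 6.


Word: "dominate"
Shift: 6
Each letter → (letter + shift) mod 26:
  'd' (3) + 6 = 9 → 'j'
  'o' (14) + 6 = 20 → 'u'
  'm' (12) + 6 = 18 → 's'
  'i' (8) + 6 = 14 → 'o'
  'n' (13) + 6 = 19 → 't'
  'a' (0) + 6 = 6 → 'g'
  't' (19) + 6 = 25 → 'z'
  'e' (4) + 6 = 10 → 'k'
Result = "jusotgzk"


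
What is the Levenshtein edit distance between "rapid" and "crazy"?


Word 1: "rapid" (length 5)
Word 2: "crazy" (length 5)
One optimal edit sequence (insert/delete/substitute each cost 1):
  1. insert 'c'  (+1)
  2. keep 'r'
  3. keep 'a'
  4. delete 'p'  (+1)
  5. substitute 'i' -> 'z'  (+1)
  6. substitute 'd' -> 'y'  (+1)
Total edit operations: 4
Edit distance = 4


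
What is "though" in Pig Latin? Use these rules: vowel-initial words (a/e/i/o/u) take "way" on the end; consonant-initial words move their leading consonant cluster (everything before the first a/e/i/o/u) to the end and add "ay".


Word: "though"
Starts with consonant(s) → move to end, add 'ay'
Consonant cluster: "th"
Pig Latin = "oughthay"


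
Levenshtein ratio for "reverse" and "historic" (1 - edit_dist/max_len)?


Word 1: "reverse" (length 7)
Word 2: "historic" (length 8)
One optimal edit sequence:
  1. insert 'h'  (+1)
  2. substitute 'r' -> 'i'  (+1)
  3. substitute 'e' -> 's'  (+1)
  4. substitute 'v' -> 't'  (+1)
  5. substitute 'e' -> 'o'  (+1)
  6. keep 'r'
  7. substitute 's' -> 'i'  (+1)
  8. substitute 'e' -> 'c'  (+1)
Edit distance = 7
Max length = max(7, 8) = 8
Similarity = 1 - 7/8
= 0.1250


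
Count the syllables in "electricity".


Word: "electricity"
Syllable breakdown: e / lec / tric / i / ty
Counting: 5 parts
= 5 syllables


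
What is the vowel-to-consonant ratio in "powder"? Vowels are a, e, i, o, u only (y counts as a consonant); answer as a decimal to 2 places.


Word: "powder"
Vowels (a,e,i,o,u): 2
Consonants: 4
Ratio = 2/4
= 0.50


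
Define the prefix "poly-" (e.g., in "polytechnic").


Prefix: poly-
Example: polytechnic = poly- + technic
Meaning = many


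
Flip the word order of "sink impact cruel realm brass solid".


Original: "sink impact cruel realm brass solid"
Words (1..n): sink | impact | cruel | realm | brass | solid
Reversed (n..1): solid | brass | realm | cruel | impact | sink
Result = "solid brass realm cruel impact sink"


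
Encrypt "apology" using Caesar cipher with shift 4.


Word: "apology"
Shift: 4
Each letter → (letter + shift) mod 26:
  'a' (0) + 4 = 4 → 'e'
  'p' (15) + 4 = 19 → 't'
  'o' (14) + 4 = 18 → 's'
  'l' (11) + 4 = 15 → 'p'
  'o' (14) + 4 = 18 → 's'
  'g' (6) + 4 = 10 → 'k'
  'y' (24) + 4 = 2 → 'c'
Result = "etspskc"


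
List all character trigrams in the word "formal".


Word: "formal" (length 6)
Number of trigrams = 6 - 3 + 1 = 4
  Position 0: "for"
  Position 1: "orm"
  Position 2: "rma"
  Position 3: "mal"
Trigrams = "for", "orm", "rma", "mal"


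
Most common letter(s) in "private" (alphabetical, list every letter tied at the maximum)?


Word: "private"
Letter counts:
  'a': 1
  'e': 1
  'i': 1
  'p': 1
  'r': 1
  't': 1
  'v': 1
Maximum count = 1
Most frequent = 'a', 'e', 'i', 'p', 'r', 't', 'v' (1 time each)


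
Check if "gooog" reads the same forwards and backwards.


Word: "gooog"
Reversed: "gooog"
Forward == Backward? gooog == gooog
Palindrome = Yes


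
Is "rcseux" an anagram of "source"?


Word 1: "source" → sorted: ceorsu
Word 2: "rcseux" → sorted: cersux
Same letters? ceorsu != cersux
Anagram = No


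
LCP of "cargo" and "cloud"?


Word 1: "cargo"
Word 2: "cloud"
Comparing from start:
  Pos 0: 'c' == 'c'
  Pos 1: 'a' != 'l' (stop)
LCP = "c" (length 1)


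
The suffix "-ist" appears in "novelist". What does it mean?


Suffix: -ist
As in: novelist -> novel + -ist
Meaning = one who practices


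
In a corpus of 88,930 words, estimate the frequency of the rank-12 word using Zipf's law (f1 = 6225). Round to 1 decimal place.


Zipf's law: f(r) = f(1) / r
f(1) = 6225
f(12) = 6225 / 12
= 518.8 occurrences


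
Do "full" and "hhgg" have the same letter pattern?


Pattern of "full": [0, 1, 2, 2]
Pattern of "hhgg": [0, 0, 1, 1]
Patterns do not match
Same pattern = No


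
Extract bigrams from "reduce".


Word: "reduce" (length 6)
Number of bigrams = 6 - 2 + 1 = 5
  Position 0: "re"
  Position 1: "ed"
  Position 2: "du"
  Position 3: "uc"
  Position 4: "ce"
Bigrams = "re", "ed", "du", "uc", "ce"


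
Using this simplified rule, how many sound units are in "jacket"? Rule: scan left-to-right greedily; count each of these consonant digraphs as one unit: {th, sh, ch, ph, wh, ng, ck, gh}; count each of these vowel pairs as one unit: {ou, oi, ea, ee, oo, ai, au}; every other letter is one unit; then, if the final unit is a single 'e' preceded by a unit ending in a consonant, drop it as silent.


Word: "jacket" (6 letters)
Left-to-right scan:
  (1) 'j' (letter)
  (2) 'a' (letter)
  (3) 'ck' (digraph)
  (4) 'e' (letter)
  (5) 't' (letter)
Units from scan: 5
Sound units = 5 units


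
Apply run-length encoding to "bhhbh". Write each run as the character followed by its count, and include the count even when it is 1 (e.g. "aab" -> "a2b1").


String: "bhhbh"
Scanning for consecutive runs:
  'b' x 1
  'h' x 2
  'b' x 1
  'h' x 1
RLE = "b1h2b1h1"


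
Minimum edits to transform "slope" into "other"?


Word 1: "slope" (length 5)
Word 2: "other" (length 5)
One optimal edit sequence (insert/delete/substitute each cost 1):
  1. substitute 's' -> 'o'  (+1)
  2. substitute 'l' -> 't'  (+1)
  3. substitute 'o' -> 'h'  (+1)
  4. substitute 'p' -> 'e'  (+1)
  5. substitute 'e' -> 'r'  (+1)
Total edit operations: 5
Edit distance = 5


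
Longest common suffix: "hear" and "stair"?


Word 1: "hear"
Word 2: "stair"
Comparing from end:
  Pos -1: 'r' == 'r'
  Pos -2: 'a' != 'i' (stop)
LCS = "r" (length 1)


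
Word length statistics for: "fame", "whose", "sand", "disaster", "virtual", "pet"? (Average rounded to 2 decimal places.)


Lengths: "fame"=4, "whose"=5, "sand"=4, "disaster"=8, "virtual"=7, "pet"=3
Sum = 31, Count = 6
Average = 31/6 = 5.17
= avg=5.17, min=3, max=8


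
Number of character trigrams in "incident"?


Word: "incident" (length 8)
Number of 3-grams = length - 3 + 1 = 8 - 3 + 1
= 6


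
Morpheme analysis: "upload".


Word: "upload"
Morphemes: up- + load
Each morpheme carries meaning
= 2 morphemes


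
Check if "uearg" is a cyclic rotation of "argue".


Word: "argue", Candidate: "uearg"
Method: check if candidate is substring of word+word
"argueargue" contains "uearg"? Yes
Is rotation = Yes


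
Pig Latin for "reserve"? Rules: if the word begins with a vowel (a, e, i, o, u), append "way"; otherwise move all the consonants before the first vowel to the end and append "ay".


Word: "reserve"
Starts with consonant(s) → move to end, add 'ay'
Consonant cluster: "r"
Pig Latin = "eserveray"


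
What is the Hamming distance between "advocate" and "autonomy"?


Comparing character by character (same length = 8):
  Pos 0: 'a' vs 'a' =
  Pos 1: 'd' vs 'u' !=
  Pos 2: 'v' vs 't' !=
  Pos 3: 'o' vs 'o' =
  Pos 4: 'c' vs 'n' !=
  Pos 5: 'a' vs 'o' !=
  Pos 6: 't' vs 'm' !=
  Pos 7: 'e' vs 'y' !=
Hamming distance = 6


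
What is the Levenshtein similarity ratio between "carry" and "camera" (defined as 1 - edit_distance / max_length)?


Word 1: "carry" (length 5)
Word 2: "camera" (length 6)
One optimal edit sequence:
  1. keep 'c'
  2. keep 'a'
  3. insert 'm'  (+1)
  4. substitute 'r' -> 'e'  (+1)
  5. keep 'r'
  6. substitute 'y' -> 'a'  (+1)
Edit distance = 3
Max length = max(5, 6) = 6
Similarity = 1 - 3/6
= 0.5000


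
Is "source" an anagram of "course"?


Word 1: "course" → sorted: ceorsu
Word 2: "source" → sorted: ceorsu
Same letters? ceorsu == ceorsu
Anagram = Yes


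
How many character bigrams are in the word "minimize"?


Word: "minimize" (length 8)
Number of 2-grams = length - 2 + 1 = 8 - 2 + 1
= 7


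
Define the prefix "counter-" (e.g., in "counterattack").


Prefix: counter-
Example: counterattack = counter- + attack
Meaning = against / opposite


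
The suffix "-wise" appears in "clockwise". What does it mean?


Suffix: -wise
Example: clockwise (clock + -wise)
Meaning = in the manner of


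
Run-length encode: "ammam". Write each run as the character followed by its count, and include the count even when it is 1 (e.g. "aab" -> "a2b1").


String: "ammam"
Scanning for consecutive runs:
  'a' x 1
  'm' x 2
  'a' x 1
  'm' x 1
RLE = "a1m2a1m1"


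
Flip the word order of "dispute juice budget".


Original: "dispute juice budget"
Words (1..n): dispute | juice | budget
Reversed (n..1): budget | juice | dispute
Result = "budget juice dispute"


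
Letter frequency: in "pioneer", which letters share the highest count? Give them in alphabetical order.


Word: "pioneer"
Letter counts:
  'e': 2
  'i': 1
  'n': 1
  'o': 1
  'p': 1
  'r': 1
Maximum count = 2
Most frequent = 'e' (2 times each)


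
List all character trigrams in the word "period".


Word: "period" (length 6)
Number of trigrams = 6 - 3 + 1 = 4
  Position 0: "per"
  Position 1: "eri"
  Position 2: "rio"
  Position 3: "iod"
Trigrams = "per", "eri", "rio", "iod"


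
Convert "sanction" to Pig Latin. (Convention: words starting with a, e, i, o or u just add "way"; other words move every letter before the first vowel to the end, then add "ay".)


Word: "sanction"
Starts with consonant(s) → move to end, add 'ay'
Consonant cluster: "s"
Pig Latin = "anctionsay"


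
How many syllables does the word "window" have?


Word: "window"
Syllable breakdown: win-dow
Counting: 2 parts
= 2 syllables


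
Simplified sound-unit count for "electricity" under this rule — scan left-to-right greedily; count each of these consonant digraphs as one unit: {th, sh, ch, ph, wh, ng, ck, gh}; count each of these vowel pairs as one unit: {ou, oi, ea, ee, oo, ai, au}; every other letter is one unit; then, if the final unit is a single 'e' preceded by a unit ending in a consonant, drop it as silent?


Word: "electricity" (11 letters)
Left-to-right scan:
  (1) 'e' (letter)
  (2) 'l' (letter)
  (3) 'e' (letter)
  (4) 'c' (letter)
  (5) 't' (letter)
  (6) 'r' (letter)
  (7) 'i' (letter)
  (8) 'c' (letter)
  (9) 'i' (letter)
  (10) 't' (letter)
  (11) 'y' (letter)
Units from scan: 11
Sound units = 11 units


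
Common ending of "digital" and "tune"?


Word 1: "digital"
Word 2: "tune"
Comparing from end:
  Pos -1: 'l' != 'e' (stop)
LCS = "" (length 0)


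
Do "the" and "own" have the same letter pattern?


Pattern of "the": [0, 1, 2]
Pattern of "own": [0, 1, 2]
Patterns match
Same pattern = Yes


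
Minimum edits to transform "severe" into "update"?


Word 1: "severe" (length 6)
Word 2: "update" (length 6)
One optimal edit sequence (insert/delete/substitute each cost 1):
  1. substitute 's' -> 'u'  (+1)
  2. substitute 'e' -> 'p'  (+1)
  3. substitute 'v' -> 'd'  (+1)
  4. substitute 'e' -> 'a'  (+1)
  5. substitute 'r' -> 't'  (+1)
  6. keep 'e'
Total edit operations: 5
Edit distance = 5


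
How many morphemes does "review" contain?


Word: "review"
Morphemes: re- / view
Each morpheme carries meaning
= 2 morphemes


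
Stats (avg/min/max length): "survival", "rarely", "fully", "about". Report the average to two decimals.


Lengths: "survival"=8, "rarely"=6, "fully"=5, "about"=5
Sum = 24, Count = 4
Average = 24/4 = 6.00
= avg=6.00, min=5, max=8


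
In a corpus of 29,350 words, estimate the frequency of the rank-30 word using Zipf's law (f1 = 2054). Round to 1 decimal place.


Zipf's law: f(r) = f(1) / r
f(1) = 2054
f(30) = 2054 / 30
= 68.5 occurrences


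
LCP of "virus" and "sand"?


Word 1: "virus"
Word 2: "sand"
Comparing from start:
  Pos 0: 'v' != 's' (stop)
LCP = "" (length 0)


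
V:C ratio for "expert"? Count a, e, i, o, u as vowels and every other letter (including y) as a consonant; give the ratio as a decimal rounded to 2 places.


Word: "expert"
Vowels (a,e,i,o,u): 2
Consonants: 4
Ratio = 2/4
= 0.50


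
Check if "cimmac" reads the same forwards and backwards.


Word: "cimmac"
Reversed: "cammic"
Forward == Backward? cimmac != cammic
Palindrome = No


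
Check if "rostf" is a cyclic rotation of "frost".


Word: "frost", Candidate: "rostf"
Method: check if candidate is substring of word+word
"frostfrost" contains "rostf"? Yes
Is rotation = Yes


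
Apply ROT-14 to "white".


Word: "white"
Shift: 14
Each letter → (letter + shift) mod 26:
  'w' (22) + 14 = 10 → 'k'
  'h' (7) + 14 = 21 → 'v'
  'i' (8) + 14 = 22 → 'w'
  't' (19) + 14 = 7 → 'h'
  'e' (4) + 14 = 18 → 's'
Result = "kvwhs"


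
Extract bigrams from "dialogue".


Word: "dialogue" (length 8)
Number of bigrams = 8 - 2 + 1 = 7
  Position 0: "di"
  Position 1: "ia"
  Position 2: "al"
  Position 3: "lo"
  Position 4: "og"
  Position 5: "gu"
  Position 6: "ue"
Bigrams = "di", "ia", "al", "lo", "og", "gu", "ue"


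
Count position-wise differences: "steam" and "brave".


Comparing character by character (same length = 5):
  Pos 0: 's' vs 'b' !=
  Pos 1: 't' vs 'r' !=
  Pos 2: 'e' vs 'a' !=
  Pos 3: 'a' vs 'v' !=
  Pos 4: 'm' vs 'e' !=
Hamming distance = 5


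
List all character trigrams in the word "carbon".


Word: "carbon" (length 6)
Number of trigrams = 6 - 3 + 1 = 4
  Position 0: "car"
  Position 1: "arb"
  Position 2: "rbo"
  Position 3: "bon"
Trigrams = "car", "arb", "rbo", "bon"


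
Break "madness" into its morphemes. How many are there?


Word: "madness"
Morphemes: mad / -ness
Each morpheme carries meaning
= 2 morphemes


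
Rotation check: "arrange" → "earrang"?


Word: "arrange", Candidate: "earrang"
Method: check if candidate is substring of word+word
"arrangearrange" contains "earrang"? Yes
Is rotation = Yes


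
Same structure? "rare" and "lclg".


Pattern of "rare": [0, 1, 0, 2]
Pattern of "lclg": [0, 1, 0, 2]
Patterns match
Same pattern = Yes


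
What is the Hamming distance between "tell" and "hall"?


Comparing character by character (same length = 4):
  Pos 0: 't' vs 'h' !=
  Pos 1: 'e' vs 'a' !=
  Pos 2: 'l' vs 'l' =
  Pos 3: 'l' vs 'l' =
Hamming distance = 2


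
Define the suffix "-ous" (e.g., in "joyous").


Suffix: -ous
Example: joyous = joy + -ous
Meaning = having quality of


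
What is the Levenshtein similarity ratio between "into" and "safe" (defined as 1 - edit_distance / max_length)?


Word 1: "into" (length 4)
Word 2: "safe" (length 4)
One optimal edit sequence:
  1. substitute 'i' -> 's'  (+1)
  2. substitute 'n' -> 'a'  (+1)
  3. substitute 't' -> 'f'  (+1)
  4. substitute 'o' -> 'e'  (+1)
Edit distance = 4
Max length = max(4, 4) = 4
Similarity = 1 - 4/4
= 0.0000


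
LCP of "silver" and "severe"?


Word 1: "silver"
Word 2: "severe"
Comparing from start:
  Pos 0: 's' == 's'
  Pos 1: 'i' != 'e' (stop)
LCP = "s" (length 1)


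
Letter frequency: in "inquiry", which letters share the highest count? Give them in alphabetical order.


Word: "inquiry"
Letter counts:
  'i': 2
  'n': 1
  'q': 1
  'r': 1
  'u': 1
  'y': 1
Maximum count = 2
Most frequent = 'i' (2 times each)


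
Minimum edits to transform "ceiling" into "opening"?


Word 1: "ceiling" (length 7)
Word 2: "opening" (length 7)
One optimal edit sequence (insert/delete/substitute each cost 1):
  1. substitute 'c' -> 'o'  (+1)
  2. substitute 'e' -> 'p'  (+1)
  3. substitute 'i' -> 'e'  (+1)
  4. substitute 'l' -> 'n'  (+1)
  5. keep 'i'
  6. keep 'n'
  7. keep 'g'
Total edit operations: 4
Edit distance = 4


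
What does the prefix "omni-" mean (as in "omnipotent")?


Prefix: omni-
As in: omnipotent -> omni- + potent
Meaning = all


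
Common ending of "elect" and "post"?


Word 1: "elect"
Word 2: "post"
Comparing from end:
  Pos -1: 't' == 't'
  Pos -2: 'c' != 's' (stop)
LCS = "t" (length 1)


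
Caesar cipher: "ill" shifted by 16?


Word: "ill"
Shift: 16
Each letter → (letter + shift) mod 26:
  'i' (8) + 16 = 24 → 'y'
  'l' (11) + 16 = 1 → 'b'
  'l' (11) + 16 = 1 → 'b'
Result = "ybb"


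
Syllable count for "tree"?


Word: "tree"
Syllable breakdown: tree
Counting: 1 part
= 1 syllable


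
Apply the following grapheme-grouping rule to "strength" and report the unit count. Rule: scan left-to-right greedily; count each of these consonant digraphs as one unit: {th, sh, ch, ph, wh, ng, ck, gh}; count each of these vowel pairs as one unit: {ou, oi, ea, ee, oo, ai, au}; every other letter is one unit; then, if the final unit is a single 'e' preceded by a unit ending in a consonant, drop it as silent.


Word: "strength" (8 letters)
Left-to-right scan:
  1. 's' (letter)
  2. 't' (letter)
  3. 'r' (letter)
  4. 'e' (letter)
  5. 'ng' (digraph)
  6. 'th' (digraph)
Units from scan: 6
Sound units = 6 units


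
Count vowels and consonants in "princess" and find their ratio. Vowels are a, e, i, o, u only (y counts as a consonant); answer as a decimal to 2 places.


Word: "princess"
Vowels (a,e,i,o,u): 2
Consonants: 6
Ratio = 2/6
= 0.33


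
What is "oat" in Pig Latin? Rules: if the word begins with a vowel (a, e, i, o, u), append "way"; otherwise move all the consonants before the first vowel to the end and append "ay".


Word: "oat"
Starts with vowel → add 'way'
Pig Latin = "oatway"


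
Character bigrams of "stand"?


Word: "stand" (length 5)
Number of bigrams = 5 - 2 + 1 = 4
  Position 0: "st"
  Position 1: "ta"
  Position 2: "an"
  Position 3: "nd"
Bigrams = "st", "ta", "an", "nd"


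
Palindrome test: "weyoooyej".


Word: "weyoooyej"
Reversed: "jeyoooyew"
Forward == Backward? weyoooyej != jeyoooyew
Palindrome = No


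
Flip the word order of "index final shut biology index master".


Original: "index final shut biology index master"
Words (1..n): index | final | shut | biology | index | master
Reversed (n..1): master | index | biology | shut | final | index
Result = "master index biology shut final index"


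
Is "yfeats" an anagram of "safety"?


Word 1: "safety" → sorted: aefsty
Word 2: "yfeats" → sorted: aefsty
Same letters? aefsty == aefsty
Anagram = Yes


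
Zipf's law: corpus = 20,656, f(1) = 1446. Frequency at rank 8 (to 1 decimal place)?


Zipf's law: f(r) = f(1) / r
f(1) = 1446
f(8) = 1446 / 8
= 180.8 occurrences


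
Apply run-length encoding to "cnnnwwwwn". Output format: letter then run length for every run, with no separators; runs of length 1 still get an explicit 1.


String: "cnnnwwwwn"
Scanning for consecutive runs:
  'c' x 1
  'n' x 3
  'w' x 4
  'n' x 1
RLE = "c1n3w4n1"


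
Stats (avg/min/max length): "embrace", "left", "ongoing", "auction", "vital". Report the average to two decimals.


Lengths: "embrace"=7, "left"=4, "ongoing"=7, "auction"=7, "vital"=5
Sum = 30, Count = 5
Average = 30/5 = 6.00
= avg=6.00, min=4, max=7


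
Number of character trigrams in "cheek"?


Word: "cheek" (length 5)
Number of 3-grams = length - 3 + 1 = 5 - 3 + 1
= 3


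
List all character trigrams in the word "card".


Word: "card" (length 4)
Number of trigrams = 4 - 3 + 1 = 2
  Position 0: "car"
  Position 1: "ard"
Trigrams = "car", "ard"


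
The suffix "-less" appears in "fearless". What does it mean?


Suffix: -less
Example: fearless = fear + -less
Meaning = without


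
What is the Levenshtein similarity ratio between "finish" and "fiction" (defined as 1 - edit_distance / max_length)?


Word 1: "finish" (length 6)
Word 2: "fiction" (length 7)
One optimal edit sequence:
  1. keep 'f'
  2. keep 'i'
  3. insert 'c'  (+1)
  4. substitute 'n' -> 't'  (+1)
  5. keep 'i'
  6. substitute 's' -> 'o'  (+1)
  7. substitute 'h' -> 'n'  (+1)
Edit distance = 4
Max length = max(6, 7) = 7
Similarity = 1 - 4/7
= 0.4286


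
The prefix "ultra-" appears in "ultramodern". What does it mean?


Prefix: ultra-
Example: ultramodern = ultra- + modern
Meaning = beyond


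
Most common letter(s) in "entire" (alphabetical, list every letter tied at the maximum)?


Word: "entire"
Letter counts:
  'e': 2
  'i': 1
  'n': 1
  'r': 1
  't': 1
Maximum count = 2
Most frequent = 'e' (2 times each)


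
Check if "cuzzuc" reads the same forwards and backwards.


Word: "cuzzuc"
Reversed: "cuzzuc"
Forward == Backward? cuzzuc == cuzzuc
Palindrome = Yes


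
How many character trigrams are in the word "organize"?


Word: "organize" (length 8)
Number of 3-grams = length - 3 + 1 = 8 - 3 + 1
= 6


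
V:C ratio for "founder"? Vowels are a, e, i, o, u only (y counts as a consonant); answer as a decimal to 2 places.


Word: "founder"
Vowels (a,e,i,o,u): 3
Consonants: 4
Ratio = 3/4
= 0.75


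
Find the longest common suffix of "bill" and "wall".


Word 1: "bill"
Word 2: "wall"
Comparing from end:
  Pos -1: 'l' == 'l'
  Pos -2: 'l' == 'l'
  Pos -3: 'i' != 'a' (stop)
LCS = "ll" (length 2)


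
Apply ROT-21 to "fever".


Word: "fever"
Shift: 21
Each letter → (letter + shift) mod 26:
  'f' (5) + 21 = 0 → 'a'
  'e' (4) + 21 = 25 → 'z'
  'v' (21) + 21 = 16 → 'q'
  'e' (4) + 21 = 25 → 'z'
  'r' (17) + 21 = 12 → 'm'
Result = "azqzm"


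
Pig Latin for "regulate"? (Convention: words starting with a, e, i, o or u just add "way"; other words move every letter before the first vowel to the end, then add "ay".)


Word: "regulate"
Starts with consonant(s) → move to end, add 'ay'
Consonant cluster: "r"
Pig Latin = "egulateray"


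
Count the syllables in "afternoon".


Word: "afternoon"
Syllable breakdown: af · ter · noon
Counting: 3 parts
= 3 syllables


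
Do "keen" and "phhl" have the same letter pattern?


Pattern of "keen": [0, 1, 1, 2]
Pattern of "phhl": [0, 1, 1, 2]
Patterns match
Same pattern = Yes


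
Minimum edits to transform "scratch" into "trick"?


Word 1: "scratch" (length 7)
Word 2: "trick" (length 5)
One optimal edit sequence (insert/delete/substitute each cost 1):
  1. delete 's'  (+1)
  2. substitute 'c' -> 't'  (+1)
  3. keep 'r'
  4. delete 'a'  (+1)
  5. substitute 't' -> 'i'  (+1)
  6. keep 'c'
  7. substitute 'h' -> 'k'  (+1)
Total edit operations: 5
Edit distance = 5


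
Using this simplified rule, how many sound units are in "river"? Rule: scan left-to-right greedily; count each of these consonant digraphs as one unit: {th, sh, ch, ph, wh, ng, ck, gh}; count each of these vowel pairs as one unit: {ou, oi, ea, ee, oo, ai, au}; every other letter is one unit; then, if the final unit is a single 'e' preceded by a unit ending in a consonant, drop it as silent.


Word: "river" (5 letters)
Left-to-right scan:
  [1] 'r' (letter)
  [2] 'i' (letter)
  [3] 'v' (letter)
  [4] 'e' (letter)
  [5] 'r' (letter)
Units from scan: 5
Sound units = 5 units


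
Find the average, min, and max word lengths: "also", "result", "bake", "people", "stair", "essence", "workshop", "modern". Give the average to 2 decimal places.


Lengths: "also"=4, "result"=6, "bake"=4, "people"=6, "stair"=5, "essence"=7, "workshop"=8, "modern"=6
Sum = 46, Count = 8
Average = 46/8 = 5.75
= avg=5.75, min=4, max=8


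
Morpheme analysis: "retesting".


Word: "retesting"
Morphemes: re- / test / -ing
Each morpheme carries meaning
= 3 morphemes


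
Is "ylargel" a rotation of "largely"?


Word: "largely", Candidate: "ylargel"
Method: check if candidate is substring of word+word
"largelylargely" contains "ylargel"? Yes
Is rotation = Yes


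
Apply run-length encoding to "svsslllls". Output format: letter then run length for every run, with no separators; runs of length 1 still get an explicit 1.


String: "svsslllls"
Scanning for consecutive runs:
  's' x 1
  'v' x 1
  's' x 2
  'l' x 4
  's' x 1
RLE = "s1v1s2l4s1"


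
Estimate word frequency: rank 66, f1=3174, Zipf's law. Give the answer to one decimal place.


Zipf's law: f(r) = f(1) / r
f(1) = 3174
f(66) = 3174 / 66
= 48.1 occurrences


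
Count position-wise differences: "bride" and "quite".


Comparing character by character (same length = 5):
  Pos 0: 'b' vs 'q' !=
  Pos 1: 'r' vs 'u' !=
  Pos 2: 'i' vs 'i' =
  Pos 3: 'd' vs 't' !=
  Pos 4: 'e' vs 'e' =
Hamming distance = 3


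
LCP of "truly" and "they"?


Word 1: "truly"
Word 2: "they"
Comparing from start:
  Pos 0: 't' == 't'
  Pos 1: 'r' != 'h' (stop)
LCP = "t" (length 1)


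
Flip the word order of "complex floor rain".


Original: "complex floor rain"
Words (1..n): complex | floor | rain
Reversed (n..1): rain | floor | complex
Result = "rain floor complex"


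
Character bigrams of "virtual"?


Word: "virtual" (length 7)
Number of bigrams = 7 - 2 + 1 = 6
  Position 0: "vi"
  Position 1: "ir"
  Position 2: "rt"
  Position 3: "tu"
  Position 4: "ua"
  Position 5: "al"
Bigrams = "vi", "ir", "rt", "tu", "ua", "al"


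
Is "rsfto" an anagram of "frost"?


Word 1: "frost" → sorted: forst
Word 2: "rsfto" → sorted: forst
Same letters? forst == forst
Anagram = Yes


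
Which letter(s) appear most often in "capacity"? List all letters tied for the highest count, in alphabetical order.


Word: "capacity"
Letter counts:
  'a': 2
  'c': 2
  'i': 1
  'p': 1
  't': 1
  'y': 1
Maximum count = 2
Most frequent = 'a', 'c' (2 times each)


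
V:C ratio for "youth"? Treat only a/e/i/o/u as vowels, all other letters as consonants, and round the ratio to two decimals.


Word: "youth"
Vowels (a,e,i,o,u): 2
Consonants: 3
Ratio = 2/3
= 0.67


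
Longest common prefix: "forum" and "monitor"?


Word 1: "forum"
Word 2: "monitor"
Comparing from start:
  Pos 0: 'f' != 'm' (stop)
LCP = "" (length 0)


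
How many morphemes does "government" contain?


Word: "government"
Morphemes: govern / -ment
Each morpheme carries meaning
= 2 morphemes


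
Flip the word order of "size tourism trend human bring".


Original: "size tourism trend human bring"
Words (1..n): size | tourism | trend | human | bring
Reversed (n..1): bring | human | trend | tourism | size
Result = "bring human trend tourism size"


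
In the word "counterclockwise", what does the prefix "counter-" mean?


Prefix: counter-
Example: counterclockwise (counter- + clockwise)
Meaning = against / opposite


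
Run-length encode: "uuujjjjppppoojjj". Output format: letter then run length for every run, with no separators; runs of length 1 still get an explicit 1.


String: "uuujjjjppppoojjj"
Scanning for consecutive runs:
  'u' x 3
  'j' x 4
  'p' x 4
  'o' x 2
  'j' x 3
RLE = "u3j4p4o2j3"


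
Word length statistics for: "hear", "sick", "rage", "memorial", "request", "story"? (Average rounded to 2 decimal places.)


Lengths: "hear"=4, "sick"=4, "rage"=4, "memorial"=8, "request"=7, "story"=5
Sum = 32, Count = 6
Average = 32/6 = 5.33
= avg=5.33, min=4, max=8
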